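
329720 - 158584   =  171136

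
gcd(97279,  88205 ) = 13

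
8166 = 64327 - 56161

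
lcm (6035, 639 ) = 54315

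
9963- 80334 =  - 70371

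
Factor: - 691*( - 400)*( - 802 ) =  - 2^5*5^2*401^1*691^1 = - 221672800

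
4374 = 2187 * 2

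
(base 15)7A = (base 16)73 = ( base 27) 47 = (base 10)115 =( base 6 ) 311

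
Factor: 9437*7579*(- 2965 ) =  -5^1*11^1*13^1 * 53^1 * 593^1*9437^1= -212065763195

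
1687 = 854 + 833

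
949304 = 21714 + 927590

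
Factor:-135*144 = -2^4*3^5 * 5^1 = -19440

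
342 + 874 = 1216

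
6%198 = 6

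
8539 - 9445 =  - 906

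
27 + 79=106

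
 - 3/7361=-3/7361  =  - 0.00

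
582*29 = 16878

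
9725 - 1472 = 8253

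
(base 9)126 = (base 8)151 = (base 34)33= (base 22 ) 4h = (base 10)105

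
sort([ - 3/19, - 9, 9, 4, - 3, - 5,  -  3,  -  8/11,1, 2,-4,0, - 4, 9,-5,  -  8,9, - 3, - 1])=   [ - 9, - 8,  -  5,  -  5,-4, - 4,  -  3, - 3, - 3,  -  1, - 8/11, - 3/19,0,  1,  2, 4, 9, 9, 9]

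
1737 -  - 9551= 11288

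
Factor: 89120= 2^5*5^1*557^1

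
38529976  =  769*50104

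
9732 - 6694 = 3038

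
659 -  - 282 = 941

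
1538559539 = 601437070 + 937122469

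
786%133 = 121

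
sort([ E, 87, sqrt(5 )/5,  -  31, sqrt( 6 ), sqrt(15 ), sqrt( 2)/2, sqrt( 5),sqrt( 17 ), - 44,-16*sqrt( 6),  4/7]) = [ - 44, - 16*sqrt(6), - 31, sqrt( 5 )/5,  4/7,sqrt(2 )/2 , sqrt(5 ),sqrt(6 ),  E, sqrt(15),sqrt( 17 ), 87] 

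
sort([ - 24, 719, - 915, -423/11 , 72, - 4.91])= [ - 915, - 423/11,  -  24, - 4.91,  72 , 719] 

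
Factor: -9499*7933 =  - 7^1*23^1  *  59^1*7933^1 = - 75355567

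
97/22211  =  97/22211 = 0.00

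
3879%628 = 111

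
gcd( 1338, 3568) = 446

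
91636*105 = 9621780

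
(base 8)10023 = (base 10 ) 4115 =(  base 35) 3CK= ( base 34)3J1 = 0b1000000010011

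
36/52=9/13  =  0.69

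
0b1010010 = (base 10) 82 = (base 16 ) 52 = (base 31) 2k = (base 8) 122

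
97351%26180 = 18811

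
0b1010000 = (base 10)80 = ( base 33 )2E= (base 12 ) 68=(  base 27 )2q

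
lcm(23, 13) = 299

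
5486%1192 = 718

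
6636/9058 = 474/647 = 0.73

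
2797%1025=747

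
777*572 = 444444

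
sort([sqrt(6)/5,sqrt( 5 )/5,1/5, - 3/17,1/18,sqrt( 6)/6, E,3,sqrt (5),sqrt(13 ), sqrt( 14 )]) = [ - 3/17,  1/18,1/5, sqrt(6)/6,sqrt(5) /5,sqrt( 6)/5, sqrt( 5),E, 3, sqrt( 13) , sqrt(14)] 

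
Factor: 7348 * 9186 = 67498728 = 2^3*3^1*11^1 * 167^1*1531^1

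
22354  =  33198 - 10844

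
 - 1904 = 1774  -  3678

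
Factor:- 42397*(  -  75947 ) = 3219924959 = 173^1*439^1*42397^1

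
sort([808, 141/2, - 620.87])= [ - 620.87, 141/2, 808]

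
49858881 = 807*61783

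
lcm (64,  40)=320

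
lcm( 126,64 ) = 4032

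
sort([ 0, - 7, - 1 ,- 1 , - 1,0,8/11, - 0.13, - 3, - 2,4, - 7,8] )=[  -  7, - 7,-3, - 2 , - 1,-1,-1, - 0.13,  0, 0 , 8/11, 4  ,  8] 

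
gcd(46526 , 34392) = 2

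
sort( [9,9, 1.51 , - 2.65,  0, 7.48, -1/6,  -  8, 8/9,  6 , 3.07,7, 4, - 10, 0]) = [ - 10, - 8,-2.65, - 1/6,0, 0,  8/9 , 1.51, 3.07,4,6, 7,7.48,9, 9]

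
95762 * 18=1723716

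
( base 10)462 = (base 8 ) 716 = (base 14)250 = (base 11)390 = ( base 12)326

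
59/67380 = 59/67380= 0.00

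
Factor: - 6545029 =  - 67^1*97687^1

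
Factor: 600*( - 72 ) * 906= - 39139200 = -2^7*3^4*5^2  *151^1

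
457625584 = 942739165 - 485113581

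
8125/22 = 8125/22 = 369.32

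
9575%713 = 306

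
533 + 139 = 672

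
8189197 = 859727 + 7329470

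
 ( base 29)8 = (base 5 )13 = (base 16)8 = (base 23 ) 8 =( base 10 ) 8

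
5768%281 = 148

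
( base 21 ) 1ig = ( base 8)1503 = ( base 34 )oj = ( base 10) 835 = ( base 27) 13P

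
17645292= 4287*4116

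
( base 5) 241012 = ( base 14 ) 3346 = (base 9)13158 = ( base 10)8882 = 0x22b2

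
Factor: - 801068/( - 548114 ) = 8522/5831 = 2^1*7^(- 3 ) * 17^( -1)*4261^1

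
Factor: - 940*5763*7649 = -2^2*3^1*5^1 *17^1*47^1*113^1 * 7649^1 =-41436315780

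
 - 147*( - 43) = 6321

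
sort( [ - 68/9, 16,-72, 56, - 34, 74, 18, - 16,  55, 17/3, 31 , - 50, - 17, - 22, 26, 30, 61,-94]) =[-94, - 72, - 50, - 34,-22, - 17,-16,-68/9,17/3, 16, 18, 26, 30,  31 , 55, 56,61,74 ]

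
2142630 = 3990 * 537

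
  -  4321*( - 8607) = 37190847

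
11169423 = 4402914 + 6766509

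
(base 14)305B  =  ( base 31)8K5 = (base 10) 8313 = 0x2079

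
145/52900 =29/10580  =  0.00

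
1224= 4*306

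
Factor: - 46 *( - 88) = 2^4* 11^1* 23^1=4048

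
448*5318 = 2382464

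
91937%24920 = 17177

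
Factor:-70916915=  - 5^1*53^1*267611^1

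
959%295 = 74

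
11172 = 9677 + 1495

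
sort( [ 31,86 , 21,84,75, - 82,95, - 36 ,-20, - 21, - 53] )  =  [  -  82, - 53, - 36, - 21, - 20,21, 31,75 , 84,86  ,  95 ] 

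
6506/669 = 9 + 485/669 = 9.72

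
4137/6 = 689 + 1/2 = 689.50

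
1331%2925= 1331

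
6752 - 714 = 6038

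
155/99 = 155/99 = 1.57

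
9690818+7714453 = 17405271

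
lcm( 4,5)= 20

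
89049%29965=29119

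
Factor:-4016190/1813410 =-133873/60447= -3^(-1)*20149^( - 1)*133873^1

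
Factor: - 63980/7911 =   -  2^2*3^( - 3 ) * 5^1 *7^1 * 293^ (-1 ) * 457^1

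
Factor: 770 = 2^1*5^1*7^1*11^1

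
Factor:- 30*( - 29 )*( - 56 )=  - 2^4*3^1*5^1*7^1*29^1  =  - 48720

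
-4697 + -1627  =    -  6324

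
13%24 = 13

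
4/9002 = 2/4501= 0.00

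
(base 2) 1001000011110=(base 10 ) 4638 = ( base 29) 5er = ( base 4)1020132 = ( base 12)2826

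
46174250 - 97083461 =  - 50909211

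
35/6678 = 5/954 = 0.01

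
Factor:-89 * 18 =-2^1*3^2*89^1 = - 1602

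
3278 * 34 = 111452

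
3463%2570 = 893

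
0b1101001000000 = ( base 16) 1a40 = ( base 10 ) 6720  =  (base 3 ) 100012220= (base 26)9OC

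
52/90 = 26/45 = 0.58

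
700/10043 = 700/10043 = 0.07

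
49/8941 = 49/8941 = 0.01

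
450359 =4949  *91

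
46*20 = 920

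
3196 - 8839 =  - 5643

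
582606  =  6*97101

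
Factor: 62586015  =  3^1*5^1 *1237^1*3373^1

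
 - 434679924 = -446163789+11483865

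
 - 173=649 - 822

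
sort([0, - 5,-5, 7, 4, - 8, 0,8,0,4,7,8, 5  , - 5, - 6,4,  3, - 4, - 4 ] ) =[ - 8, - 6, - 5,  -  5, - 5,-4, - 4,0,0,0,3,4,  4, 4,  5, 7,7,8, 8] 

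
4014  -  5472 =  - 1458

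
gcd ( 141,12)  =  3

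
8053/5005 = 1 + 3048/5005 = 1.61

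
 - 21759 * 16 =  - 348144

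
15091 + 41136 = 56227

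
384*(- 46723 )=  - 17941632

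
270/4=67 + 1/2=67.50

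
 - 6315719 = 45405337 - 51721056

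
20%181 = 20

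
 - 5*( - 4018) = 20090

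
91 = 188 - 97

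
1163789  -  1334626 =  - 170837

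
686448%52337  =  6067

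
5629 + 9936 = 15565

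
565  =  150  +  415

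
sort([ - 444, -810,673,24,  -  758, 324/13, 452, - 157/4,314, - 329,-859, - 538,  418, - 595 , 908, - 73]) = [ - 859, - 810 ,-758, - 595, - 538, - 444 , - 329, - 73, - 157/4, 24,324/13, 314, 418, 452, 673,  908 ] 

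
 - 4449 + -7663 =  - 12112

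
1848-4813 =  - 2965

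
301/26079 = 301/26079 =0.01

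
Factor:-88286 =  - 2^1*11^1  *  4013^1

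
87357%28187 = 2796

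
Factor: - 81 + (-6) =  - 3^1*29^1 = - 87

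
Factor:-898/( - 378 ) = 3^(  -  3 )*7^(- 1)*449^1 = 449/189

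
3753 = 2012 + 1741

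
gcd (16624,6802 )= 2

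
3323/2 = 1661+1/2 = 1661.50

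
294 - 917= - 623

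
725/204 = 3 + 113/204 = 3.55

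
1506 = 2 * 753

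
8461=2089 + 6372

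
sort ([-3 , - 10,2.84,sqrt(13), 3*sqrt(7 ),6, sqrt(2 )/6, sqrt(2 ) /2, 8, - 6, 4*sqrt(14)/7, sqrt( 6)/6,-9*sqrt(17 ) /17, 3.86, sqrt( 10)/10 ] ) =[ - 10, -6, - 3, - 9*sqrt(17)/17,sqrt(2) /6,sqrt (10 )/10, sqrt( 6 ) /6, sqrt(2)/2,4 * sqrt( 14 )/7, 2.84,sqrt ( 13), 3.86, 6,3*sqrt( 7),  8]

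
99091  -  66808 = 32283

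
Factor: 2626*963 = 2^1*3^2*13^1*101^1 * 107^1 = 2528838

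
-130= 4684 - 4814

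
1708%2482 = 1708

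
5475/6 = 1825/2 =912.50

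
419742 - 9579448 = - 9159706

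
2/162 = 1/81 = 0.01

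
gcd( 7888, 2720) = 272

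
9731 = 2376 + 7355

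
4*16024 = 64096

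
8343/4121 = 8343/4121 = 2.02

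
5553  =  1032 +4521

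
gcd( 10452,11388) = 156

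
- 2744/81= - 2744/81 =- 33.88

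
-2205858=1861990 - 4067848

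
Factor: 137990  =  2^1 * 5^1*13799^1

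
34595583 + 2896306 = 37491889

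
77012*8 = 616096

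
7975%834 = 469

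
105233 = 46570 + 58663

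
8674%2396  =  1486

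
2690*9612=25856280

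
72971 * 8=583768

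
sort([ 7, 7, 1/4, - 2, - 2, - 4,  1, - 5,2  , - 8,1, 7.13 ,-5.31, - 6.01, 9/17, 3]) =[ - 8, - 6.01, - 5.31, - 5,- 4, - 2, - 2, 1/4,  9/17,1,1,2,3 , 7, 7,7.13] 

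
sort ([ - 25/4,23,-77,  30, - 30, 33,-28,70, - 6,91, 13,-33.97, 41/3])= [ - 77 ,  -  33.97 ,-30,-28, - 25/4, - 6, 13,41/3, 23,30,33,70, 91] 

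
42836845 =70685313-27848468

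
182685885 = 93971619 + 88714266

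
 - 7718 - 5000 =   -  12718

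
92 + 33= 125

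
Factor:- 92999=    - 113^1*823^1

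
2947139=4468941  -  1521802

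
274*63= 17262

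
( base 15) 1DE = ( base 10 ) 434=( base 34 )CQ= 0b110110010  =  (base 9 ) 532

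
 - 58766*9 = - 528894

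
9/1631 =9/1631 = 0.01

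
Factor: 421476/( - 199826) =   -  2^1*3^1*103^1*293^( - 1) = - 618/293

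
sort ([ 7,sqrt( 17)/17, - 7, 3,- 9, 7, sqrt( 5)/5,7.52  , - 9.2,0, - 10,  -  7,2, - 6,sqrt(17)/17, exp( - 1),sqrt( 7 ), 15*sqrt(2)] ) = [-10,-9.2, - 9, - 7 , - 7, - 6, 0,sqrt( 17 )/17,sqrt(17)/17 , exp( - 1 ),sqrt(5)/5, 2,sqrt( 7), 3, 7,7, 7.52, 15*sqrt( 2) ]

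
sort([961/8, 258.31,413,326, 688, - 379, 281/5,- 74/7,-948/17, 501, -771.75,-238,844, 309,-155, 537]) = [-771.75,-379, - 238,  -  155,-948/17,-74/7, 281/5,961/8, 258.31,309, 326, 413, 501, 537 , 688, 844]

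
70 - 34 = 36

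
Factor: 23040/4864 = 2^1*3^2*5^1*19^( -1 )=90/19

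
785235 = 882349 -97114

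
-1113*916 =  - 1019508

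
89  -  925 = - 836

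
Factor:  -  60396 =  - 2^2*3^1*7^1*719^1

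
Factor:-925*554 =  - 2^1*5^2*37^1 * 277^1 =- 512450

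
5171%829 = 197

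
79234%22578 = 11500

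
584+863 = 1447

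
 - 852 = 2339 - 3191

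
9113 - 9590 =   -  477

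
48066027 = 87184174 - 39118147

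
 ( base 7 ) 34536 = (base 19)159C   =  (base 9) 13120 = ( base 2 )10001010001111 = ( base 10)8847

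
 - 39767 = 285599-325366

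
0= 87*0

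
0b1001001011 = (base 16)24b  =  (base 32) ib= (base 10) 587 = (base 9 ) 722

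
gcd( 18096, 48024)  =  696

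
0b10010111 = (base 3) 12121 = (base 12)107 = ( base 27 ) 5g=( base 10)151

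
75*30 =2250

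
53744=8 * 6718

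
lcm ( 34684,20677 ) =1075204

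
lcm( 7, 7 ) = 7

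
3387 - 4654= - 1267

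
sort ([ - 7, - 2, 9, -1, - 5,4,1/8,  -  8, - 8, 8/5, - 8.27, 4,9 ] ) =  [ - 8.27  , - 8, - 8, - 7, - 5,  -  2, - 1,1/8,8/5,4,4,  9  ,  9 ] 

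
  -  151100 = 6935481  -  7086581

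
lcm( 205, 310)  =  12710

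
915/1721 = 915/1721 = 0.53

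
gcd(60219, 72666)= 9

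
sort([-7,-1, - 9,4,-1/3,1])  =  [-9, - 7, - 1, - 1/3,1, 4]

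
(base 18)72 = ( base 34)3Q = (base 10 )128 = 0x80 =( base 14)92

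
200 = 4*50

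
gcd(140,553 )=7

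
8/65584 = 1/8198  =  0.00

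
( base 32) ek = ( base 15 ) 213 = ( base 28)GK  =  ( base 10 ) 468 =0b111010100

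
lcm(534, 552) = 49128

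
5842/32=2921/16 = 182.56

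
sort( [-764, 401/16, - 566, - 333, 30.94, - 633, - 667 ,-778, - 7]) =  [ - 778  , - 764,-667,  -  633, - 566, - 333, - 7,  401/16,  30.94 ] 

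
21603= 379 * 57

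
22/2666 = 11/1333 = 0.01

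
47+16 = 63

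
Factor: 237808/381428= 356/571 = 2^2*89^1  *  571^( -1 ) 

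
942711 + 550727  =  1493438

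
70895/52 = 1363 + 19/52 = 1363.37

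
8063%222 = 71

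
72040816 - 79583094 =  - 7542278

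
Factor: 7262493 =3^1 * 7^1*239^1*1447^1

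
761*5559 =4230399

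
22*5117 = 112574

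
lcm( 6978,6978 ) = 6978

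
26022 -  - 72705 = 98727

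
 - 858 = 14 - 872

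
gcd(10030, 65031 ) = 1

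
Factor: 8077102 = 2^1*11^1*71^1*5171^1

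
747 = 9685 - 8938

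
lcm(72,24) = 72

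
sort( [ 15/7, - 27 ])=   [-27, 15/7]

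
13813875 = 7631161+6182714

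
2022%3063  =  2022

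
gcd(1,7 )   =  1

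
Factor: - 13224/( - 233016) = 7^( - 1 )*29^1*73^ ( - 1)  =  29/511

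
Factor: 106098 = 2^1*3^1*17683^1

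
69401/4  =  69401/4 = 17350.25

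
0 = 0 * 5257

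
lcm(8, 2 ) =8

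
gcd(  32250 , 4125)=375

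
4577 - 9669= - 5092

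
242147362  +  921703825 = 1163851187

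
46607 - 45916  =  691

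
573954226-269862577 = 304091649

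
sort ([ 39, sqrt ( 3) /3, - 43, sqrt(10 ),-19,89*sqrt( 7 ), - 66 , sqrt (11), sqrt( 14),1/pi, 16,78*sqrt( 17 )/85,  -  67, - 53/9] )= [ - 67, - 66,-43,  -  19, -53/9, 1/pi, sqrt( 3 )/3, sqrt(10),  sqrt ( 11),sqrt( 14), 78*sqrt( 17)/85, 16,39,89*sqrt( 7 )]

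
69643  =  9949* 7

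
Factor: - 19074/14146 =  - 867/643 = -3^1*17^2*643^( - 1 ) 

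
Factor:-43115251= - 593^1 * 72707^1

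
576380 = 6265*92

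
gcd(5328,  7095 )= 3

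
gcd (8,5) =1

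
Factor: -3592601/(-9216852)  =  2^ (-2)*3^( - 1)*103^(-1) * 433^1 * 7457^(-1) * 8297^1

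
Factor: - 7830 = -2^1 * 3^3*5^1*29^1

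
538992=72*7486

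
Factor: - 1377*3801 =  -3^5 * 7^1 * 17^1 *181^1 = - 5233977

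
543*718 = 389874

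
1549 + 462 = 2011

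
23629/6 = 3938 + 1/6= 3938.17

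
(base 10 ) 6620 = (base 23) cbj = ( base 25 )aek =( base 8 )14734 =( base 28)8CC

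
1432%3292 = 1432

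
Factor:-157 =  - 157^1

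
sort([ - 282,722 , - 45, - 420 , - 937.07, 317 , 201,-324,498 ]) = [ - 937.07, - 420, - 324, - 282,-45,201, 317, 498,722 ] 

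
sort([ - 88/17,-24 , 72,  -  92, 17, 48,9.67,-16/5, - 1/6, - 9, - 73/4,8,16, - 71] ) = [-92, - 71, - 24, - 73/4, -9, - 88/17, -16/5,- 1/6,8,9.67, 16,17,48,72] 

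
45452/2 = 22726 = 22726.00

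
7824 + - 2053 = 5771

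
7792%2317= 841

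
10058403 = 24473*411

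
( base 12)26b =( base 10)371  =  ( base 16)173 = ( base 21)HE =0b101110011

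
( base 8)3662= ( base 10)1970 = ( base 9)2628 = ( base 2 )11110110010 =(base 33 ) 1QN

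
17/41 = 17/41 = 0.41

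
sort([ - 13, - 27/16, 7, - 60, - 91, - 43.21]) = [ - 91,  -  60, - 43.21, - 13 , - 27/16,7 ]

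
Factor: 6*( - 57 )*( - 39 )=2^1 * 3^3*13^1*19^1 =13338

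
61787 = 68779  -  6992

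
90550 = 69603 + 20947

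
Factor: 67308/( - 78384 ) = - 2^( - 2)*23^( - 1)*79^1 = - 79/92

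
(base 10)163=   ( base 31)58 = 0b10100011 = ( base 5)1123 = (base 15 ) AD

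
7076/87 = 81  +  1/3 = 81.33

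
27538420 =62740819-35202399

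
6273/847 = 6273/847= 7.41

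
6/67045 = 6/67045 = 0.00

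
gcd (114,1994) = 2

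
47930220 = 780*61449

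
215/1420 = 43/284 = 0.15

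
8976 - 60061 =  - 51085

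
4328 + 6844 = 11172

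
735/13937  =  105/1991 = 0.05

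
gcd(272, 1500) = 4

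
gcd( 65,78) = 13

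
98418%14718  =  10110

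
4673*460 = 2149580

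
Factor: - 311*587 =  - 182557 = - 311^1*587^1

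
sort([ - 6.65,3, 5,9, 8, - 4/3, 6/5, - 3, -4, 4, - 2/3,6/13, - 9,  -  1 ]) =[  -  9,-6.65, - 4,-3,  -  4/3,-1,-2/3,6/13,6/5,3 , 4,5,8,9] 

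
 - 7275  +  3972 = - 3303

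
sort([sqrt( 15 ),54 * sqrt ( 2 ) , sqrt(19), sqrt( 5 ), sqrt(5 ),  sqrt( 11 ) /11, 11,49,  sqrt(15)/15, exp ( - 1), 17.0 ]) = [ sqrt(15 ) /15, sqrt( 11)/11,exp( - 1), sqrt( 5 ),sqrt(5 ),sqrt( 15) , sqrt( 19 ),11,17.0, 49, 54*sqrt ( 2 )]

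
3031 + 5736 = 8767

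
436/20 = 21 + 4/5 = 21.80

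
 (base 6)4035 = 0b1101110111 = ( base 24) 1cn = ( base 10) 887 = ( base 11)737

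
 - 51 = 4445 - 4496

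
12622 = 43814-31192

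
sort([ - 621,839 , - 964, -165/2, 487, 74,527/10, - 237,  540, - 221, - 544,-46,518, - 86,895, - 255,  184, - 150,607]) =[ - 964,  -  621, - 544, - 255, - 237, - 221, - 150,-86, - 165/2, - 46,527/10 , 74,184, 487,518,540,607 , 839,895]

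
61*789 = 48129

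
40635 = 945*43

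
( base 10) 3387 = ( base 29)40N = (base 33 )33l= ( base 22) 6ll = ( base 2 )110100111011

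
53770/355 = 10754/71= 151.46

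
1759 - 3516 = -1757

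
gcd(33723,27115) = 1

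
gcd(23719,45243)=1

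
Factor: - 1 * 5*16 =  - 2^4 * 5^1 = -80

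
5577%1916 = 1745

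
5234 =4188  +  1046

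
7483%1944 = 1651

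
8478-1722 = 6756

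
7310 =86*85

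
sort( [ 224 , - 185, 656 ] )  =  [-185,  224,656] 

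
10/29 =10/29 = 0.34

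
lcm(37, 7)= 259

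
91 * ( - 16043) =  - 1459913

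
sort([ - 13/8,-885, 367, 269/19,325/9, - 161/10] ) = [ - 885 , - 161/10, - 13/8, 269/19 , 325/9,367 ] 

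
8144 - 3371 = 4773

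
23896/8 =2987 = 2987.00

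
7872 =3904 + 3968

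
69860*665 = 46456900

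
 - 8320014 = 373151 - 8693165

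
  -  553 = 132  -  685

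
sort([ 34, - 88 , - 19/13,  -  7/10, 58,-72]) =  [ - 88, - 72,-19/13, - 7/10, 34,58] 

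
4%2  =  0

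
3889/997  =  3 + 898/997 = 3.90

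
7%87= 7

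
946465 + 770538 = 1717003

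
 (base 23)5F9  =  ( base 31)33n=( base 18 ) 94b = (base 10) 2999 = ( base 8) 5667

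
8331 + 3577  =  11908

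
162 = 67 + 95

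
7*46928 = 328496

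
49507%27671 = 21836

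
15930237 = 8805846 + 7124391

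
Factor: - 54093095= - 5^1*7^1*19^1*81343^1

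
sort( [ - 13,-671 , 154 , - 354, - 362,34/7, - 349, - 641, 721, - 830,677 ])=[- 830, - 671, - 641, - 362,-354,  -  349,  -  13, 34/7, 154,677, 721]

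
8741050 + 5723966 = 14465016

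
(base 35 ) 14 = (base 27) 1c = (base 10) 39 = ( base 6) 103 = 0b100111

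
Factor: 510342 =2^1 * 3^1*7^1*29^1 * 419^1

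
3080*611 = 1881880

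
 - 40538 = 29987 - 70525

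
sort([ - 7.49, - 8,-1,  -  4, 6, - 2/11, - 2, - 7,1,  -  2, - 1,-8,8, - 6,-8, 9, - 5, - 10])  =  [ - 10, - 8, - 8, - 8,-7.49, - 7,- 6,- 5, - 4, - 2, - 2, - 1,  -  1, - 2/11 , 1, 6, 8,9]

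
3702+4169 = 7871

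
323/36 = 8+35/36 = 8.97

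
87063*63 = 5484969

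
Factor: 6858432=2^6*3^7*7^2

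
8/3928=1/491 =0.00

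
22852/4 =5713= 5713.00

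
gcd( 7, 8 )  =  1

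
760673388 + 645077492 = 1405750880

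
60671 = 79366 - 18695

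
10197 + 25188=35385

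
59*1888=111392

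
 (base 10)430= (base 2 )110101110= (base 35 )CA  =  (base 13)271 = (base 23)IG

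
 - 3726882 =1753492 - 5480374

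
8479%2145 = 2044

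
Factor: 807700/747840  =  2^( - 4 ) * 3^ ( - 1 ) *5^1*19^(-1 )*197^1 = 985/912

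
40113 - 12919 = 27194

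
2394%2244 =150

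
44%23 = 21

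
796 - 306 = 490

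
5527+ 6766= 12293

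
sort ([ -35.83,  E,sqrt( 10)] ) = [ -35.83,E, sqrt( 10)] 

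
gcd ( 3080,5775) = 385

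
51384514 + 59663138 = 111047652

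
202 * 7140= 1442280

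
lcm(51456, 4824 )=154368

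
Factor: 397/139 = 139^( - 1) * 397^1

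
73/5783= 73/5783 = 0.01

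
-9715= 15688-25403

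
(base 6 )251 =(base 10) 103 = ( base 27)3M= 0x67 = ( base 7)205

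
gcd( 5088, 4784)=16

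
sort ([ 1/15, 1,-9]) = [ - 9,1/15, 1 ] 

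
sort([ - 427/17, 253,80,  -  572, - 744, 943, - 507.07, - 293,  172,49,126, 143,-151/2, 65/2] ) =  [ - 744, - 572 , - 507.07,-293, - 151/2, - 427/17, 65/2 , 49,80,126,143, 172,253, 943]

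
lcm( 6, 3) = 6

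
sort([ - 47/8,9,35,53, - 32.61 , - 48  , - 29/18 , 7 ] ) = [ - 48, - 32.61, - 47/8, - 29/18, 7 , 9,35,53]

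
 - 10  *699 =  - 6990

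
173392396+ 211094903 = 384487299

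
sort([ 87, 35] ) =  [ 35,87]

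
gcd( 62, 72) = 2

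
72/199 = 72/199= 0.36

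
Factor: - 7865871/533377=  - 605067/41029 = - 3^1*89^( - 1)*139^1*461^( - 1) *1451^1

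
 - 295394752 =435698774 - 731093526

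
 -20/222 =-10/111 = -0.09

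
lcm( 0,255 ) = 0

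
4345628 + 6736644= 11082272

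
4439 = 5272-833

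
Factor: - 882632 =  - 2^3*  31^1*3559^1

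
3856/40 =482/5 = 96.40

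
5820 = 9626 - 3806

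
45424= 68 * 668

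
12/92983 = 12/92983 = 0.00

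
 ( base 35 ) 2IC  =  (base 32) 30k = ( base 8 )6024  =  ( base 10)3092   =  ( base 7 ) 12005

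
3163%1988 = 1175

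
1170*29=33930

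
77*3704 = 285208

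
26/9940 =13/4970 = 0.00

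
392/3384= 49/423= 0.12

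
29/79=29/79 = 0.37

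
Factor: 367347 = 3^1*122449^1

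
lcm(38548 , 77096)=77096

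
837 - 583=254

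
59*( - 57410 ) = -3387190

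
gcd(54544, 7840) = 112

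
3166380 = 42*75390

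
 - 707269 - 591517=- 1298786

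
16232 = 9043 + 7189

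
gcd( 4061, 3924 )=1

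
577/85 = 6 + 67/85 = 6.79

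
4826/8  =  603 + 1/4 = 603.25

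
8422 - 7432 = 990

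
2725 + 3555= 6280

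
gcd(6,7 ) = 1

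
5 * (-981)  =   - 4905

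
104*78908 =8206432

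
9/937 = 9/937 = 0.01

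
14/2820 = 7/1410 = 0.00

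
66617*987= 65750979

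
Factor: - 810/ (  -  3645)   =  2^1 * 3^(  -  2 )=2/9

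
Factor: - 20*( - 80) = 1600 = 2^6*5^2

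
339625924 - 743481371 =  - 403855447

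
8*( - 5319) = -42552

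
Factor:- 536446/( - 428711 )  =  2^1 * 19^2*577^( - 1) = 722/577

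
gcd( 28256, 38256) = 16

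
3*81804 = 245412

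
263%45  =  38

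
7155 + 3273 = 10428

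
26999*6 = 161994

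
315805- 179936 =135869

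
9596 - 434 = 9162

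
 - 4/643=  - 1 + 639/643 = - 0.01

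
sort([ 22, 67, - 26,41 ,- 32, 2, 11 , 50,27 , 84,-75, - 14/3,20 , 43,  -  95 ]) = [-95 , - 75, - 32,-26 ,-14/3,2,11,  20,22, 27, 41,  43,50,67 , 84 ]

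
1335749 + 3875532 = 5211281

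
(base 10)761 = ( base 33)N2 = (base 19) 221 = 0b1011111001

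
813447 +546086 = 1359533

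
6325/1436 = 4+581/1436 = 4.40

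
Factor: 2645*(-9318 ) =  - 2^1* 3^1 * 5^1*23^2*1553^1 = - 24646110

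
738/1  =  738 = 738.00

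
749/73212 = 749/73212 = 0.01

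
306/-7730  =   - 1+ 3712/3865  =  - 0.04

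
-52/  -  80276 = 13/20069= 0.00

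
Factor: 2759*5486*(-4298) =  - 2^2*  7^1*13^1 * 31^1*89^1*211^1*307^1= - 65053986452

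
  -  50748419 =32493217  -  83241636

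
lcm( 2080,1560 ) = 6240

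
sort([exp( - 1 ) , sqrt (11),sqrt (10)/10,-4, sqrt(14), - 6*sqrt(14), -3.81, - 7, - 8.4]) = [ - 6*sqrt (14), - 8.4,- 7, - 4,-3.81,sqrt( 10 )/10,  exp(  -  1 ),  sqrt (11),  sqrt(14) ] 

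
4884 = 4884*1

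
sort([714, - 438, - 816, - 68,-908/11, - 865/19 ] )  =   [-816 , - 438, - 908/11,- 68, - 865/19 , 714] 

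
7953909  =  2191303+5762606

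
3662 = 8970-5308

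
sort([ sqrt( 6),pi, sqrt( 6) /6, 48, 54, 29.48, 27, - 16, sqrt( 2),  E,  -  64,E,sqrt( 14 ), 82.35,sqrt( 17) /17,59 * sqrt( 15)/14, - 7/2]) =[ - 64,-16, - 7/2,sqrt (17)/17, sqrt( 6)/6, sqrt(2),  sqrt( 6 ), E , E, pi, sqrt( 14 ) , 59*sqrt(15)/14, 27, 29.48, 48,54, 82.35]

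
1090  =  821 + 269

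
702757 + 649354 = 1352111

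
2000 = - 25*(-80)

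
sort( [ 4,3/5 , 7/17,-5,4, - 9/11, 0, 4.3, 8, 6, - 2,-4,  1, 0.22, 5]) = [-5, - 4, - 2, - 9/11, 0, 0.22,  7/17,3/5,  1,4, 4, 4.3 , 5, 6,8] 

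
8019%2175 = 1494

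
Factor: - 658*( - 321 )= 211218 = 2^1 * 3^1*7^1*47^1*107^1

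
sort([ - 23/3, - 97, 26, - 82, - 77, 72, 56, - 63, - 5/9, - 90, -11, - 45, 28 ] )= [ - 97, - 90  , - 82, - 77, - 63, - 45, - 11, - 23/3 , - 5/9, 26,  28,56, 72]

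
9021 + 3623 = 12644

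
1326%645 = 36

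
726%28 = 26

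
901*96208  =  86683408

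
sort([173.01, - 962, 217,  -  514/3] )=[  -  962,-514/3,173.01 , 217]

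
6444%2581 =1282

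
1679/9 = 1679/9 = 186.56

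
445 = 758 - 313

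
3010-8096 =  -5086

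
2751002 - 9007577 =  - 6256575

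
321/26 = 321/26 = 12.35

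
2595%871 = 853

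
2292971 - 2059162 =233809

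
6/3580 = 3/1790 = 0.00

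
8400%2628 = 516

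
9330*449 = 4189170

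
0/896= 0 = 0.00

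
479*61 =29219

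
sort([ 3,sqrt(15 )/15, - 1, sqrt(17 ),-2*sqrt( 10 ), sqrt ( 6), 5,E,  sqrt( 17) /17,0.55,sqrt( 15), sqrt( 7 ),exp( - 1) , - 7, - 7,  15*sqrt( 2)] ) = [ - 7, - 7,- 2*sqrt( 10), - 1,sqrt(  17)/17,sqrt(15)/15,exp( - 1),0.55,sqrt( 6), sqrt( 7) , E,3 , sqrt(15),sqrt( 17), 5, 15*sqrt( 2 )] 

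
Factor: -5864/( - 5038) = 2932/2519 = 2^2*11^(- 1 )*229^( - 1 )*733^1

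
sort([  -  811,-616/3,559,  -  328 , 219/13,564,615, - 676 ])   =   [-811, - 676, - 328, -616/3,219/13, 559,  564,615 ] 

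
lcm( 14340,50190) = 100380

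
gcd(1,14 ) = 1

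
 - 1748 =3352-5100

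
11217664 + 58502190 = 69719854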